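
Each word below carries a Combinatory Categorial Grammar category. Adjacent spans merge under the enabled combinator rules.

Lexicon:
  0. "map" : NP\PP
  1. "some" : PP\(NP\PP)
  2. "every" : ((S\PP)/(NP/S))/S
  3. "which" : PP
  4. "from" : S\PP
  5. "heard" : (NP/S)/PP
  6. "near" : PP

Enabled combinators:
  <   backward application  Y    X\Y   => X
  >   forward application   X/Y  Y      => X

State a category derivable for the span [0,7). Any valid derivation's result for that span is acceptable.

S

[0,7] S   <
  [0,2] PP   <
    [0,1] "map" : NP\PP
    [1,2] "some" : PP\(NP\PP)
  [2,7] S\PP   >
    [2,5] (S\PP)/(NP/S)   >
      [2,3] "every" : ((S\PP)/(NP/S))/S
      [3,5] S   <
        [3,4] "which" : PP
        [4,5] "from" : S\PP
    [5,7] NP/S   >
      [5,6] "heard" : (NP/S)/PP
      [6,7] "near" : PP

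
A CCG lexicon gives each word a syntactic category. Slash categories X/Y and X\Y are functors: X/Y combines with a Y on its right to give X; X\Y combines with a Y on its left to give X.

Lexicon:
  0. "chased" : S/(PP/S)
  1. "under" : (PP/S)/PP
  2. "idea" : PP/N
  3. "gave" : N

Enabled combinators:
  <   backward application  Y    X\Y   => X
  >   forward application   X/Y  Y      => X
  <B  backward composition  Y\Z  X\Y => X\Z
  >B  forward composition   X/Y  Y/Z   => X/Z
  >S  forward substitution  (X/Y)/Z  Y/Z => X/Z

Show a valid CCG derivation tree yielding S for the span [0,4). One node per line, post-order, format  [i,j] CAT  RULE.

[0,4] S   >
  [0,2] S/PP   >B
    [0,1] "chased" : S/(PP/S)
    [1,2] "under" : (PP/S)/PP
  [2,4] PP   >
    [2,3] "idea" : PP/N
    [3,4] "gave" : N

[0,1] S/(PP/S)  lex  "chased"
[1,2] (PP/S)/PP  lex  "under"
[0,2] S/PP  >B  k=1
[2,3] PP/N  lex  "idea"
[3,4] N  lex  "gave"
[2,4] PP  >  k=3
[0,4] S  >  k=2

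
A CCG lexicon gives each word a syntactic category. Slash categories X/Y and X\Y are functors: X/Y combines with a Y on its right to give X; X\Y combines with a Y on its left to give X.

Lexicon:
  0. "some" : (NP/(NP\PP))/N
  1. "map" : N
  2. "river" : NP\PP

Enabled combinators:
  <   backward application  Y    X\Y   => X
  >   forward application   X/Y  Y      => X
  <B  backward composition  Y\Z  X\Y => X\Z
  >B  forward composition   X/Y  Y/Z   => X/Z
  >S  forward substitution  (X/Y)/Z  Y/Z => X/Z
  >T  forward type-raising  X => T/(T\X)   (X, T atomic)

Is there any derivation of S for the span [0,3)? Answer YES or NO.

NO

(NP/(NP\PP))/N N NP\PP
CKY chart[0,3] = {N/(N\NP), NP, NP/(NP\NP), PP/(PP\NP), S/(S\NP)}; S ∉ chart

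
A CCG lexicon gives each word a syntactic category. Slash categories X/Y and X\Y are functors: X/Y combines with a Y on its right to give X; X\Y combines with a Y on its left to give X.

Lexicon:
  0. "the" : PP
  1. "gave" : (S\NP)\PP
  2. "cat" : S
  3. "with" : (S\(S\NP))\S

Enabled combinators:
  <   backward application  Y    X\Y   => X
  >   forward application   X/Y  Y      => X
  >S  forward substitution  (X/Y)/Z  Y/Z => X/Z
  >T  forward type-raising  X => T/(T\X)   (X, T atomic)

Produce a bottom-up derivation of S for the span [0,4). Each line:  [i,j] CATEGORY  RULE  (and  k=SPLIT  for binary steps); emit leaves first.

[0,4] S   <
  [0,2] S\NP   <
    [0,1] "the" : PP
    [1,2] "gave" : (S\NP)\PP
  [2,4] S\(S\NP)   <
    [2,3] "cat" : S
    [3,4] "with" : (S\(S\NP))\S

[0,1] PP  lex  "the"
[1,2] (S\NP)\PP  lex  "gave"
[0,2] S\NP  <  k=1
[2,3] S  lex  "cat"
[3,4] (S\(S\NP))\S  lex  "with"
[2,4] S\(S\NP)  <  k=3
[0,4] S  <  k=2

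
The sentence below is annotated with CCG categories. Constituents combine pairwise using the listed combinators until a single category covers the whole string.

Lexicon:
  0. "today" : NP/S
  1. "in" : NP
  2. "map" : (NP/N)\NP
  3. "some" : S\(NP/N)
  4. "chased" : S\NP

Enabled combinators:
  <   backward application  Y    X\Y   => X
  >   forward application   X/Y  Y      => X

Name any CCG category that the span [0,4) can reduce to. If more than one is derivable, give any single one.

[0,5] S   <
  [0,4] NP   >
    [0,1] "today" : NP/S
    [1,4] S   <
      [1,3] NP/N   <
        [1,2] "in" : NP
        [2,3] "map" : (NP/N)\NP
      [3,4] "some" : S\(NP/N)
  [4,5] "chased" : S\NP

NP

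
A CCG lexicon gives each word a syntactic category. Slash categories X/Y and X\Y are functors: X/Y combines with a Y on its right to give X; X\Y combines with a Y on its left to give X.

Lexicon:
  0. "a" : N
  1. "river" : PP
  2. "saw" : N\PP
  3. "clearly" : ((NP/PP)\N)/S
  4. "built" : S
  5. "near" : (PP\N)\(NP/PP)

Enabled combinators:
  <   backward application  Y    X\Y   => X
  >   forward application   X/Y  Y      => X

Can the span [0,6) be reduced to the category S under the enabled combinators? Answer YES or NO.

N PP N\PP ((NP/PP)\N)/S S (PP\N)\(NP/PP)
CKY chart[0,6] = {PP}; S ∉ chart

NO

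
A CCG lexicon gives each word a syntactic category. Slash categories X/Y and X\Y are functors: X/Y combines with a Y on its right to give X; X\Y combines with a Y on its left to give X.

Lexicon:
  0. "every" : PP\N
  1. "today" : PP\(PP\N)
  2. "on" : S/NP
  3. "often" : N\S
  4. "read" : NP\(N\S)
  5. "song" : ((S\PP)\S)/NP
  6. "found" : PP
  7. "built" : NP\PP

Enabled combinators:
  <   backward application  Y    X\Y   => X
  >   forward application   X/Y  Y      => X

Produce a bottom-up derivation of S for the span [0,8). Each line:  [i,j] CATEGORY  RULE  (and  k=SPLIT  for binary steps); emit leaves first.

[0,8] S   <
  [0,2] PP   <
    [0,1] "every" : PP\N
    [1,2] "today" : PP\(PP\N)
  [2,8] S\PP   <
    [2,5] S   >
      [2,3] "on" : S/NP
      [3,5] NP   <
        [3,4] "often" : N\S
        [4,5] "read" : NP\(N\S)
    [5,8] (S\PP)\S   >
      [5,6] "song" : ((S\PP)\S)/NP
      [6,8] NP   <
        [6,7] "found" : PP
        [7,8] "built" : NP\PP

[0,1] PP\N  lex  "every"
[1,2] PP\(PP\N)  lex  "today"
[0,2] PP  <  k=1
[2,3] S/NP  lex  "on"
[3,4] N\S  lex  "often"
[4,5] NP\(N\S)  lex  "read"
[3,5] NP  <  k=4
[2,5] S  >  k=3
[5,6] ((S\PP)\S)/NP  lex  "song"
[6,7] PP  lex  "found"
[7,8] NP\PP  lex  "built"
[6,8] NP  <  k=7
[5,8] (S\PP)\S  >  k=6
[2,8] S\PP  <  k=5
[0,8] S  <  k=2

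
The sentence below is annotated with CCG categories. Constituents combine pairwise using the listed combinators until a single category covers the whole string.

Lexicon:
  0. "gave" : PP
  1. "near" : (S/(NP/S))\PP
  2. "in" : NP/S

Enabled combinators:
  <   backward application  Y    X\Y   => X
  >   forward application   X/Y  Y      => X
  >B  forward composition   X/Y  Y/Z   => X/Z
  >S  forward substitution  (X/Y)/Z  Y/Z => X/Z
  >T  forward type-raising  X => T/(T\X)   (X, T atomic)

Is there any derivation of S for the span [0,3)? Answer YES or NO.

[0,3] S   >
  [0,2] S/(NP/S)   <
    [0,1] "gave" : PP
    [1,2] "near" : (S/(NP/S))\PP
  [2,3] "in" : NP/S

YES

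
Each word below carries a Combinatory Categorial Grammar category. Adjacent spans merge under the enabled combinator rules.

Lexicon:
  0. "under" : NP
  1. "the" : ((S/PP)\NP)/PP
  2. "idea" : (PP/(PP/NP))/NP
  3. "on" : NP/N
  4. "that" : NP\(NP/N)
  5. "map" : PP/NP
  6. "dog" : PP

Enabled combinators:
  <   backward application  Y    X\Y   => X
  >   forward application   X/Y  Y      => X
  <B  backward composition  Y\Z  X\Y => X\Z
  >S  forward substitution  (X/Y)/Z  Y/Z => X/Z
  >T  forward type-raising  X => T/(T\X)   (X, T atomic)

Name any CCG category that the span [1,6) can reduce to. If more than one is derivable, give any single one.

(S/PP)\NP

[0,7] S   >
  [0,6] S/PP   <
    [0,1] "under" : NP
    [1,6] (S/PP)\NP   >
      [1,2] "the" : ((S/PP)\NP)/PP
      [2,6] PP   >
        [2,5] PP/(PP/NP)   >
          [2,3] "idea" : (PP/(PP/NP))/NP
          [3,5] NP   <
            [3,4] "on" : NP/N
            [4,5] "that" : NP\(NP/N)
        [5,6] "map" : PP/NP
  [6,7] "dog" : PP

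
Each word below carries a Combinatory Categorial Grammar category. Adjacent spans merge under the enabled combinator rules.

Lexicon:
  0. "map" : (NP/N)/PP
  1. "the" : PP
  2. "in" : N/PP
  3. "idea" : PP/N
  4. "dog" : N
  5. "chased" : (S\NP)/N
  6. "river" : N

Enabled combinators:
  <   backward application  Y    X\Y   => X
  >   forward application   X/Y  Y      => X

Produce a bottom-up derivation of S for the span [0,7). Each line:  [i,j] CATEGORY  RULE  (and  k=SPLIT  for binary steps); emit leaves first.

[0,7] S   <
  [0,5] NP   >
    [0,2] NP/N   >
      [0,1] "map" : (NP/N)/PP
      [1,2] "the" : PP
    [2,5] N   >
      [2,3] "in" : N/PP
      [3,5] PP   >
        [3,4] "idea" : PP/N
        [4,5] "dog" : N
  [5,7] S\NP   >
    [5,6] "chased" : (S\NP)/N
    [6,7] "river" : N

[0,1] (NP/N)/PP  lex  "map"
[1,2] PP  lex  "the"
[0,2] NP/N  >  k=1
[2,3] N/PP  lex  "in"
[3,4] PP/N  lex  "idea"
[4,5] N  lex  "dog"
[3,5] PP  >  k=4
[2,5] N  >  k=3
[0,5] NP  >  k=2
[5,6] (S\NP)/N  lex  "chased"
[6,7] N  lex  "river"
[5,7] S\NP  >  k=6
[0,7] S  <  k=5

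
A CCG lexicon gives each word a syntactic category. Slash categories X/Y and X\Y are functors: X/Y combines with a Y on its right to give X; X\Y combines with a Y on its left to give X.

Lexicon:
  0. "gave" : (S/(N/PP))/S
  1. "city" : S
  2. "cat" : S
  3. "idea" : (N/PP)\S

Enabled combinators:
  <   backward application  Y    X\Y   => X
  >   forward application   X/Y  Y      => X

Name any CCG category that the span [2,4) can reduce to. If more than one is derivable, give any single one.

N/PP

[0,4] S   >
  [0,2] S/(N/PP)   >
    [0,1] "gave" : (S/(N/PP))/S
    [1,2] "city" : S
  [2,4] N/PP   <
    [2,3] "cat" : S
    [3,4] "idea" : (N/PP)\S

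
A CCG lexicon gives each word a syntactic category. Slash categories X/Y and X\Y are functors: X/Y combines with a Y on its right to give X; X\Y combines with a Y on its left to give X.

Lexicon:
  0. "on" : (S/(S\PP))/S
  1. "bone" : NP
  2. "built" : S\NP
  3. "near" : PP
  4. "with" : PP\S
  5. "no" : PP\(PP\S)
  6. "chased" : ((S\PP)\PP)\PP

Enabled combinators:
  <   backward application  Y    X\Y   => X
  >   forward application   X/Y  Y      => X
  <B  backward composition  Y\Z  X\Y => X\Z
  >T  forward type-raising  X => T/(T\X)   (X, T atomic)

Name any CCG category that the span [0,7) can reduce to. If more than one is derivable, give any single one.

[0,7] S   >
  [0,3] S/(S\PP)   >
    [0,1] "on" : (S/(S\PP))/S
    [1,3] S   >
      [1,2] S/(S\NP)   >T
        [1,2] "bone" : NP
      [2,3] "built" : S\NP
  [3,7] S\PP   <
    [3,4] "near" : PP
    [4,7] (S\PP)\PP   <
      [4,6] PP   <
        [4,5] "with" : PP\S
        [5,6] "no" : PP\(PP\S)
      [6,7] "chased" : ((S\PP)\PP)\PP

S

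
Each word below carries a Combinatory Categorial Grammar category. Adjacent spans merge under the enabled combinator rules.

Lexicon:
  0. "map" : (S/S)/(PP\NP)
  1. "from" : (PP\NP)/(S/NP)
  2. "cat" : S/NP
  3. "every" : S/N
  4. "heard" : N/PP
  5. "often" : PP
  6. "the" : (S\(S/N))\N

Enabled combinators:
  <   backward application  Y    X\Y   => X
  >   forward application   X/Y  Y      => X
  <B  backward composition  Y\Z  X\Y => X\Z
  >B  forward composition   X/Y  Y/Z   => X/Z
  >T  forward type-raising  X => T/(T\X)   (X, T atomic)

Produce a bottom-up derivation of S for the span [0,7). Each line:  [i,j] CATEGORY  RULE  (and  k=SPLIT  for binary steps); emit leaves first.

[0,7] S   <
  [0,4] S/N   >B
    [0,3] S/S   >
      [0,1] "map" : (S/S)/(PP\NP)
      [1,3] PP\NP   >
        [1,2] "from" : (PP\NP)/(S/NP)
        [2,3] "cat" : S/NP
    [3,4] "every" : S/N
  [4,7] S\(S/N)   <
    [4,6] N   >
      [4,5] "heard" : N/PP
      [5,6] "often" : PP
    [6,7] "the" : (S\(S/N))\N

[0,1] (S/S)/(PP\NP)  lex  "map"
[1,2] (PP\NP)/(S/NP)  lex  "from"
[2,3] S/NP  lex  "cat"
[1,3] PP\NP  >  k=2
[0,3] S/S  >  k=1
[3,4] S/N  lex  "every"
[0,4] S/N  >B  k=3
[4,5] N/PP  lex  "heard"
[5,6] PP  lex  "often"
[4,6] N  >  k=5
[6,7] (S\(S/N))\N  lex  "the"
[4,7] S\(S/N)  <  k=6
[0,7] S  <  k=4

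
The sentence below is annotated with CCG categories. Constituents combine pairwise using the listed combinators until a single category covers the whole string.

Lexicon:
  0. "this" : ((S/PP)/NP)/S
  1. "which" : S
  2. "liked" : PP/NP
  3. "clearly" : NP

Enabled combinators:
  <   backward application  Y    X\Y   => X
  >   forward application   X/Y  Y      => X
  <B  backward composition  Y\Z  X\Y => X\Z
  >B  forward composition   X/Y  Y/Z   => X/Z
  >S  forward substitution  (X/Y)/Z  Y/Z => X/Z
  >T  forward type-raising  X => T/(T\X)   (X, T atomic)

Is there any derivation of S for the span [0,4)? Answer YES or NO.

YES

[0,4] S   >
  [0,3] S/NP   >S
    [0,2] (S/PP)/NP   >
      [0,1] "this" : ((S/PP)/NP)/S
      [1,2] "which" : S
    [2,3] "liked" : PP/NP
  [3,4] "clearly" : NP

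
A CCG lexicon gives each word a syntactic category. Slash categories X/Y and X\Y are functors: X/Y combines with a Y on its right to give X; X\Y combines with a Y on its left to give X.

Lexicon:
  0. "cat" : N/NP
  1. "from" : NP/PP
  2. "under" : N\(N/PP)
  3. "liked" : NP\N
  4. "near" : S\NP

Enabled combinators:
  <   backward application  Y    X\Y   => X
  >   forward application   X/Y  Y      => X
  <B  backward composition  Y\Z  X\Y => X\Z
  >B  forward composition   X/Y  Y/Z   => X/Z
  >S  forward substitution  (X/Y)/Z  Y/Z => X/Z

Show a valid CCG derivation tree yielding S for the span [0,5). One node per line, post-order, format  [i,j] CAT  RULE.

[0,5] S   <
  [0,4] NP   <
    [0,3] N   <
      [0,2] N/PP   >B
        [0,1] "cat" : N/NP
        [1,2] "from" : NP/PP
      [2,3] "under" : N\(N/PP)
    [3,4] "liked" : NP\N
  [4,5] "near" : S\NP

[0,1] N/NP  lex  "cat"
[1,2] NP/PP  lex  "from"
[0,2] N/PP  >B  k=1
[2,3] N\(N/PP)  lex  "under"
[0,3] N  <  k=2
[3,4] NP\N  lex  "liked"
[0,4] NP  <  k=3
[4,5] S\NP  lex  "near"
[0,5] S  <  k=4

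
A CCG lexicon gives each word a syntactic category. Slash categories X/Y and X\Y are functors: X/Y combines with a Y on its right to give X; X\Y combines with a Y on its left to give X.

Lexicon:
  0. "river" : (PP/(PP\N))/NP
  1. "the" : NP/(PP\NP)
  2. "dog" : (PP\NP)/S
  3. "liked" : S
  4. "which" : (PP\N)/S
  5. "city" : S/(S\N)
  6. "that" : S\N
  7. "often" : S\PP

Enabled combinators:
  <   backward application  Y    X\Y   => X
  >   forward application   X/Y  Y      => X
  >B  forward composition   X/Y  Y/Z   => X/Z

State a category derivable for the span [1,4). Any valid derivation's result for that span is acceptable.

NP

[0,8] S   <
  [0,7] PP   >
    [0,4] PP/(PP\N)   >
      [0,1] "river" : (PP/(PP\N))/NP
      [1,4] NP   >
        [1,2] "the" : NP/(PP\NP)
        [2,4] PP\NP   >
          [2,3] "dog" : (PP\NP)/S
          [3,4] "liked" : S
    [4,7] PP\N   >
      [4,5] "which" : (PP\N)/S
      [5,7] S   >
        [5,6] "city" : S/(S\N)
        [6,7] "that" : S\N
  [7,8] "often" : S\PP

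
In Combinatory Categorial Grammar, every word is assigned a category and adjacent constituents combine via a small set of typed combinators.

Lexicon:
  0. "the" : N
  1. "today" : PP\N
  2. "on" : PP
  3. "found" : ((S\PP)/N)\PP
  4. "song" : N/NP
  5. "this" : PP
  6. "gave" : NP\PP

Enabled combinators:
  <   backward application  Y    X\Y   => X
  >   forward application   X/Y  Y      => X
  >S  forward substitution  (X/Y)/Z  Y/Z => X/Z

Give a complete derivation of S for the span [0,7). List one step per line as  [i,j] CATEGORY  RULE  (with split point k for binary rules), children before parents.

[0,1] N  lex  "the"
[1,2] PP\N  lex  "today"
[0,2] PP  <  k=1
[2,3] PP  lex  "on"
[3,4] ((S\PP)/N)\PP  lex  "found"
[2,4] (S\PP)/N  <  k=3
[4,5] N/NP  lex  "song"
[5,6] PP  lex  "this"
[6,7] NP\PP  lex  "gave"
[5,7] NP  <  k=6
[4,7] N  >  k=5
[2,7] S\PP  >  k=4
[0,7] S  <  k=2

[0,7] S   <
  [0,2] PP   <
    [0,1] "the" : N
    [1,2] "today" : PP\N
  [2,7] S\PP   >
    [2,4] (S\PP)/N   <
      [2,3] "on" : PP
      [3,4] "found" : ((S\PP)/N)\PP
    [4,7] N   >
      [4,5] "song" : N/NP
      [5,7] NP   <
        [5,6] "this" : PP
        [6,7] "gave" : NP\PP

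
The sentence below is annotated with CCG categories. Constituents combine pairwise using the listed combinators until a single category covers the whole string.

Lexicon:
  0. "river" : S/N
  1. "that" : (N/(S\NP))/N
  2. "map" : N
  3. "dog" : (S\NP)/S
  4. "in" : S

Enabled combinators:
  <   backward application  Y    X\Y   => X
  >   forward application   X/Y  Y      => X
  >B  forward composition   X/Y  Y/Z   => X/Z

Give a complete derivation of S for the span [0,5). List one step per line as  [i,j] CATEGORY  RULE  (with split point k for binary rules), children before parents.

[0,1] S/N  lex  "river"
[1,2] (N/(S\NP))/N  lex  "that"
[2,3] N  lex  "map"
[1,3] N/(S\NP)  >  k=2
[3,4] (S\NP)/S  lex  "dog"
[4,5] S  lex  "in"
[3,5] S\NP  >  k=4
[1,5] N  >  k=3
[0,5] S  >  k=1

[0,5] S   >
  [0,1] "river" : S/N
  [1,5] N   >
    [1,3] N/(S\NP)   >
      [1,2] "that" : (N/(S\NP))/N
      [2,3] "map" : N
    [3,5] S\NP   >
      [3,4] "dog" : (S\NP)/S
      [4,5] "in" : S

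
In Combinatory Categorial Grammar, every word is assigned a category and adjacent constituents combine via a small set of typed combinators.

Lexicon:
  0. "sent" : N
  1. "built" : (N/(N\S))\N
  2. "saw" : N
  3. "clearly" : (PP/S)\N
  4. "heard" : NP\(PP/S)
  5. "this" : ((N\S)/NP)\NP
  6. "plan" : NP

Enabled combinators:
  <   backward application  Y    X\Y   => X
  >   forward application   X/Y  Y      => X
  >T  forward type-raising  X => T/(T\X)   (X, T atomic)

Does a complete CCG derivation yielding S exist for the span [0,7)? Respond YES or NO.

N (N/(N\S))\N N (PP/S)\N NP\(PP/S) ((N\S)/NP)\NP NP
CKY chart[0,7] = {N, N/(N\N), NP/(NP\N), PP/(PP\N), S/(S\N)}; S ∉ chart

NO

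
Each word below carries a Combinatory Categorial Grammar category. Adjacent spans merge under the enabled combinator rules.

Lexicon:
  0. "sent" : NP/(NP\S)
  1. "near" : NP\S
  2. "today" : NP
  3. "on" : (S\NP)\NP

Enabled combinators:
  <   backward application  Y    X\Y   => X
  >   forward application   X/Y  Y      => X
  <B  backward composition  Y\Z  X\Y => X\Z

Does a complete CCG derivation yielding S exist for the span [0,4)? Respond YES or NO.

[0,4] S   <
  [0,2] NP   >
    [0,1] "sent" : NP/(NP\S)
    [1,2] "near" : NP\S
  [2,4] S\NP   <
    [2,3] "today" : NP
    [3,4] "on" : (S\NP)\NP

YES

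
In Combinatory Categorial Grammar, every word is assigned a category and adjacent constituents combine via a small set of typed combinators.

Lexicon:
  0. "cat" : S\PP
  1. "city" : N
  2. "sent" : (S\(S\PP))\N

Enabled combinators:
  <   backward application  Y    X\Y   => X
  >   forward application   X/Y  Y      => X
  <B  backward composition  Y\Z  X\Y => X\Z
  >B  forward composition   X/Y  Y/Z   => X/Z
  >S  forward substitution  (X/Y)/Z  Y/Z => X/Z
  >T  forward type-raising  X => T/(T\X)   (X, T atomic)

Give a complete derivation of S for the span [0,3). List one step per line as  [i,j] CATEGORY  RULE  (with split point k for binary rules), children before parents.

[0,3] S   <
  [0,1] "cat" : S\PP
  [1,3] S\(S\PP)   <
    [1,2] "city" : N
    [2,3] "sent" : (S\(S\PP))\N

[0,1] S\PP  lex  "cat"
[1,2] N  lex  "city"
[2,3] (S\(S\PP))\N  lex  "sent"
[1,3] S\(S\PP)  <  k=2
[0,3] S  <  k=1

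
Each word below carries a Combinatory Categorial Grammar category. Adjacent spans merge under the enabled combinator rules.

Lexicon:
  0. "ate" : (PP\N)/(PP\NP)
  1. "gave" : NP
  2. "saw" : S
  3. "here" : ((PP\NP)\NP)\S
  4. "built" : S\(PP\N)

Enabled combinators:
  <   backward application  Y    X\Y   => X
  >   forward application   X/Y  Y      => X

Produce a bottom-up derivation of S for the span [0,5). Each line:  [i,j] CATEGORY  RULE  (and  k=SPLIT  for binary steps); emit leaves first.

[0,1] (PP\N)/(PP\NP)  lex  "ate"
[1,2] NP  lex  "gave"
[2,3] S  lex  "saw"
[3,4] ((PP\NP)\NP)\S  lex  "here"
[2,4] (PP\NP)\NP  <  k=3
[1,4] PP\NP  <  k=2
[0,4] PP\N  >  k=1
[4,5] S\(PP\N)  lex  "built"
[0,5] S  <  k=4

[0,5] S   <
  [0,4] PP\N   >
    [0,1] "ate" : (PP\N)/(PP\NP)
    [1,4] PP\NP   <
      [1,2] "gave" : NP
      [2,4] (PP\NP)\NP   <
        [2,3] "saw" : S
        [3,4] "here" : ((PP\NP)\NP)\S
  [4,5] "built" : S\(PP\N)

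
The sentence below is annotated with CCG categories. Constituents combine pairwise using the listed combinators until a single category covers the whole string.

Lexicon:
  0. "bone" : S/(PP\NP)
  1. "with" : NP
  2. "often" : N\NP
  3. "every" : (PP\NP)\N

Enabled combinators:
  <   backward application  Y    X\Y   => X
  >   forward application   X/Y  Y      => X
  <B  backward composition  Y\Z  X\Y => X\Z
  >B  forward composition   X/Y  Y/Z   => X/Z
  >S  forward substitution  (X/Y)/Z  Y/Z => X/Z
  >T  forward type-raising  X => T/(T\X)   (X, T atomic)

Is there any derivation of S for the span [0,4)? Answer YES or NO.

[0,4] S   >
  [0,1] "bone" : S/(PP\NP)
  [1,4] PP\NP   <
    [1,3] N   <
      [1,2] "with" : NP
      [2,3] "often" : N\NP
    [3,4] "every" : (PP\NP)\N

YES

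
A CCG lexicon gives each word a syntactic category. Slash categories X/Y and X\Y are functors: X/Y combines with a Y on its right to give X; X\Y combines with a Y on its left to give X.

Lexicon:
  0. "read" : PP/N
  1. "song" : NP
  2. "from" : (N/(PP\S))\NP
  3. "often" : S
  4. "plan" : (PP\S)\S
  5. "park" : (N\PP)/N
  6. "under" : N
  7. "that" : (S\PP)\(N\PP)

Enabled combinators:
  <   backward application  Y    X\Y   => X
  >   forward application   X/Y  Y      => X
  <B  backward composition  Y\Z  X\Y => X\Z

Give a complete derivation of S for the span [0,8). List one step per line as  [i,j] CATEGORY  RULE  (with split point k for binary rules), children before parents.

[0,1] PP/N  lex  "read"
[1,2] NP  lex  "song"
[2,3] (N/(PP\S))\NP  lex  "from"
[1,3] N/(PP\S)  <  k=2
[3,4] S  lex  "often"
[4,5] (PP\S)\S  lex  "plan"
[3,5] PP\S  <  k=4
[1,5] N  >  k=3
[0,5] PP  >  k=1
[5,6] (N\PP)/N  lex  "park"
[6,7] N  lex  "under"
[5,7] N\PP  >  k=6
[7,8] (S\PP)\(N\PP)  lex  "that"
[5,8] S\PP  <  k=7
[0,8] S  <  k=5

[0,8] S   <
  [0,5] PP   >
    [0,1] "read" : PP/N
    [1,5] N   >
      [1,3] N/(PP\S)   <
        [1,2] "song" : NP
        [2,3] "from" : (N/(PP\S))\NP
      [3,5] PP\S   <
        [3,4] "often" : S
        [4,5] "plan" : (PP\S)\S
  [5,8] S\PP   <
    [5,7] N\PP   >
      [5,6] "park" : (N\PP)/N
      [6,7] "under" : N
    [7,8] "that" : (S\PP)\(N\PP)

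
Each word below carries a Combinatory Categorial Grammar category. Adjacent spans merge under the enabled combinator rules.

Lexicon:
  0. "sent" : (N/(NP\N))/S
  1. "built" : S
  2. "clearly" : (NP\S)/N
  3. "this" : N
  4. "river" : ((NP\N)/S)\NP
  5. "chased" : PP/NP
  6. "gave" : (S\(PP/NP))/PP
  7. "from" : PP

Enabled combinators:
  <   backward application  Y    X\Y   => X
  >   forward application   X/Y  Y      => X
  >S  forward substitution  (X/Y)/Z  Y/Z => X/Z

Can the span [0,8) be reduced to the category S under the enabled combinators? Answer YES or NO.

NO

(N/(NP\N))/S S (NP\S)/N N ((NP\N)/S)\NP PP/NP (S\(PP/NP))/PP PP
CKY chart[0,8] = {N}; S ∉ chart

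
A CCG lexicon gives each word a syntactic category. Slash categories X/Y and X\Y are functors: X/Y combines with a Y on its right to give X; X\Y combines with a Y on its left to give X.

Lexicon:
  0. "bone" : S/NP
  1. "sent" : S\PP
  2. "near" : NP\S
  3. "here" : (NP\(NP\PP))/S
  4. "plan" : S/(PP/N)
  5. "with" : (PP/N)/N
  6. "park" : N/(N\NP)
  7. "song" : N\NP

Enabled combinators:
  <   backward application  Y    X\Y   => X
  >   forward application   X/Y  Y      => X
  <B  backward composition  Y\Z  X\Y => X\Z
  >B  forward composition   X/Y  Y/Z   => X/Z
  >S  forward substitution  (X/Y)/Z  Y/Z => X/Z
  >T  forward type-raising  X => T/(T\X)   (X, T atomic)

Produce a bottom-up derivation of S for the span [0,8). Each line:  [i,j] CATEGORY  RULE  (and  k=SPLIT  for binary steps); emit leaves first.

[0,8] S   >
  [0,1] "bone" : S/NP
  [1,8] NP   <
    [1,3] NP\PP   <B
      [1,2] "sent" : S\PP
      [2,3] "near" : NP\S
    [3,8] NP\(NP\PP)   >
      [3,4] "here" : (NP\(NP\PP))/S
      [4,8] S   >
        [4,6] S/N   >B
          [4,5] "plan" : S/(PP/N)
          [5,6] "with" : (PP/N)/N
        [6,8] N   >
          [6,7] "park" : N/(N\NP)
          [7,8] "song" : N\NP

[0,1] S/NP  lex  "bone"
[1,2] S\PP  lex  "sent"
[2,3] NP\S  lex  "near"
[1,3] NP\PP  <B  k=2
[3,4] (NP\(NP\PP))/S  lex  "here"
[4,5] S/(PP/N)  lex  "plan"
[5,6] (PP/N)/N  lex  "with"
[4,6] S/N  >B  k=5
[6,7] N/(N\NP)  lex  "park"
[7,8] N\NP  lex  "song"
[6,8] N  >  k=7
[4,8] S  >  k=6
[3,8] NP\(NP\PP)  >  k=4
[1,8] NP  <  k=3
[0,8] S  >  k=1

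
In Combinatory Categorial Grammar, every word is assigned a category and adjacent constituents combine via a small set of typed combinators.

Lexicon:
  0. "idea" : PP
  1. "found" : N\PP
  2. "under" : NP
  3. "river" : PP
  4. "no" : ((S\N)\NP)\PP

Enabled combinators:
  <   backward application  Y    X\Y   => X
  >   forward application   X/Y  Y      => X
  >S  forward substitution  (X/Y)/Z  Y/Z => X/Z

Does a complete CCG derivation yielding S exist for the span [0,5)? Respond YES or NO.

YES

[0,5] S   <
  [0,2] N   <
    [0,1] "idea" : PP
    [1,2] "found" : N\PP
  [2,5] S\N   <
    [2,3] "under" : NP
    [3,5] (S\N)\NP   <
      [3,4] "river" : PP
      [4,5] "no" : ((S\N)\NP)\PP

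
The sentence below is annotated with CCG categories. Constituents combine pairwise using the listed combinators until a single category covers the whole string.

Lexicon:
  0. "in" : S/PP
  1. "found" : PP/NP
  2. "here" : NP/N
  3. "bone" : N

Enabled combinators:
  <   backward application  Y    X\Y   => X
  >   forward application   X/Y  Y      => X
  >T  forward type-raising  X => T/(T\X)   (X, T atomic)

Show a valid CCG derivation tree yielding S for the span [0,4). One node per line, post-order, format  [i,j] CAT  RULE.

[0,4] S   >
  [0,1] "in" : S/PP
  [1,4] PP   >
    [1,2] "found" : PP/NP
    [2,4] NP   >
      [2,3] "here" : NP/N
      [3,4] "bone" : N

[0,1] S/PP  lex  "in"
[1,2] PP/NP  lex  "found"
[2,3] NP/N  lex  "here"
[3,4] N  lex  "bone"
[2,4] NP  >  k=3
[1,4] PP  >  k=2
[0,4] S  >  k=1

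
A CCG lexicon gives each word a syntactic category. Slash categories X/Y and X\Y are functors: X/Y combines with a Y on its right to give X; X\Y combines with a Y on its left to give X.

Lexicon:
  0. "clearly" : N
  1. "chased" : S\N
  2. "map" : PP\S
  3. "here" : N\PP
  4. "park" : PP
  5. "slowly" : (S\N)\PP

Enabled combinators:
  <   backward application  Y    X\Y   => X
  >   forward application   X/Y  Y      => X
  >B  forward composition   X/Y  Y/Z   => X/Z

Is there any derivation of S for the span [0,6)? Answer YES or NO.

[0,6] S   <
  [0,4] N   <
    [0,3] PP   <
      [0,2] S   <
        [0,1] "clearly" : N
        [1,2] "chased" : S\N
      [2,3] "map" : PP\S
    [3,4] "here" : N\PP
  [4,6] S\N   <
    [4,5] "park" : PP
    [5,6] "slowly" : (S\N)\PP

YES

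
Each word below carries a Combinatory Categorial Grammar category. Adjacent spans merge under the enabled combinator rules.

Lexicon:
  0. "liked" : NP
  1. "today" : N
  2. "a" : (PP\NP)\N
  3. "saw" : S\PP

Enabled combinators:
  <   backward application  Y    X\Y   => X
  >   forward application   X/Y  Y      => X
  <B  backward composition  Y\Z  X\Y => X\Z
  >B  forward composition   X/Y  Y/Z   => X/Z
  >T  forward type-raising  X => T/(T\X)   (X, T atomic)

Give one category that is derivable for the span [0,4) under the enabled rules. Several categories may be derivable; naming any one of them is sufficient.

S

[0,4] S   <
  [0,3] PP   <
    [0,1] "liked" : NP
    [1,3] PP\NP   <
      [1,2] "today" : N
      [2,3] "a" : (PP\NP)\N
  [3,4] "saw" : S\PP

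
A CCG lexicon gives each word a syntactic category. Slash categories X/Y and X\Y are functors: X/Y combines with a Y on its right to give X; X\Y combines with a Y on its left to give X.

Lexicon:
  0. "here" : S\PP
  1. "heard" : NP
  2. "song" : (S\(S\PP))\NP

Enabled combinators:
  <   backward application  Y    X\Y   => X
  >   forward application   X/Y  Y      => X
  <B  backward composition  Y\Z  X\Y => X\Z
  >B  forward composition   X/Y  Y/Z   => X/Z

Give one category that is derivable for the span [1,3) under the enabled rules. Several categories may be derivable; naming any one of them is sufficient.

S\(S\PP)

[0,3] S   <
  [0,1] "here" : S\PP
  [1,3] S\(S\PP)   <
    [1,2] "heard" : NP
    [2,3] "song" : (S\(S\PP))\NP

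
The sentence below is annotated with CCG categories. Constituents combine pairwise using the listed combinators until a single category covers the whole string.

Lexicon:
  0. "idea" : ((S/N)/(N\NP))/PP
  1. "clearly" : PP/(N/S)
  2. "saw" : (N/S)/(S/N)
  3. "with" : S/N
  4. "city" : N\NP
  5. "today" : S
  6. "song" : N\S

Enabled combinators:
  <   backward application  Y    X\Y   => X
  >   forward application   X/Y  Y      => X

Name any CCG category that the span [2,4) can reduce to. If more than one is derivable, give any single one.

[0,7] S   >
  [0,5] S/N   >
    [0,4] (S/N)/(N\NP)   >
      [0,1] "idea" : ((S/N)/(N\NP))/PP
      [1,4] PP   >
        [1,2] "clearly" : PP/(N/S)
        [2,4] N/S   >
          [2,3] "saw" : (N/S)/(S/N)
          [3,4] "with" : S/N
    [4,5] "city" : N\NP
  [5,7] N   <
    [5,6] "today" : S
    [6,7] "song" : N\S

N/S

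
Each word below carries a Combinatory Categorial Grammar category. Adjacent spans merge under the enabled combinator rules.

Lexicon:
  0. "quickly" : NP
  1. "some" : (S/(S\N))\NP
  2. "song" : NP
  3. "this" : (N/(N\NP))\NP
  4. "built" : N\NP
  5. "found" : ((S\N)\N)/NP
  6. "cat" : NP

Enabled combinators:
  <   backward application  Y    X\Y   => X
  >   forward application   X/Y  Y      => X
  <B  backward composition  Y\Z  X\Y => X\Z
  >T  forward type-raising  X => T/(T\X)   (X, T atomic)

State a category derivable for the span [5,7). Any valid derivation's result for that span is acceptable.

[0,7] S   >
  [0,2] S/(S\N)   <
    [0,1] "quickly" : NP
    [1,2] "some" : (S/(S\N))\NP
  [2,7] S\N   <
    [2,5] N   >
      [2,4] N/(N\NP)   <
        [2,3] "song" : NP
        [3,4] "this" : (N/(N\NP))\NP
      [4,5] "built" : N\NP
    [5,7] (S\N)\N   >
      [5,6] "found" : ((S\N)\N)/NP
      [6,7] "cat" : NP

(S\N)\N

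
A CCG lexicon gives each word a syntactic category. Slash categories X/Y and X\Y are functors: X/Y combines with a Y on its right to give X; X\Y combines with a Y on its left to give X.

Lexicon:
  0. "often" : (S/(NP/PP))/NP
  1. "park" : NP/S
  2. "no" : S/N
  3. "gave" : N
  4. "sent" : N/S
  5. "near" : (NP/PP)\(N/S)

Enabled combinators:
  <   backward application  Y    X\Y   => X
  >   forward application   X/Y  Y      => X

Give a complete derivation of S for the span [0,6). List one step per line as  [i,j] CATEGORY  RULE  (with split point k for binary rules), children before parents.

[0,6] S   >
  [0,4] S/(NP/PP)   >
    [0,1] "often" : (S/(NP/PP))/NP
    [1,4] NP   >
      [1,2] "park" : NP/S
      [2,4] S   >
        [2,3] "no" : S/N
        [3,4] "gave" : N
  [4,6] NP/PP   <
    [4,5] "sent" : N/S
    [5,6] "near" : (NP/PP)\(N/S)

[0,1] (S/(NP/PP))/NP  lex  "often"
[1,2] NP/S  lex  "park"
[2,3] S/N  lex  "no"
[3,4] N  lex  "gave"
[2,4] S  >  k=3
[1,4] NP  >  k=2
[0,4] S/(NP/PP)  >  k=1
[4,5] N/S  lex  "sent"
[5,6] (NP/PP)\(N/S)  lex  "near"
[4,6] NP/PP  <  k=5
[0,6] S  >  k=4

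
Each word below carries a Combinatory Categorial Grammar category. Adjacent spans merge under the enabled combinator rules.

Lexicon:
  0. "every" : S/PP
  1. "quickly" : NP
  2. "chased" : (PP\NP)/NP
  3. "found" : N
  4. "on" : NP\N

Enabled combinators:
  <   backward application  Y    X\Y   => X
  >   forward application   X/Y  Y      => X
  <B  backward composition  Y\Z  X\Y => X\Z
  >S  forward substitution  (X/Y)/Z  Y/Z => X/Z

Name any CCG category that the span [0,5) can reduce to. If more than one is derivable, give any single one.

S

[0,5] S   >
  [0,1] "every" : S/PP
  [1,5] PP   <
    [1,2] "quickly" : NP
    [2,5] PP\NP   >
      [2,3] "chased" : (PP\NP)/NP
      [3,5] NP   <
        [3,4] "found" : N
        [4,5] "on" : NP\N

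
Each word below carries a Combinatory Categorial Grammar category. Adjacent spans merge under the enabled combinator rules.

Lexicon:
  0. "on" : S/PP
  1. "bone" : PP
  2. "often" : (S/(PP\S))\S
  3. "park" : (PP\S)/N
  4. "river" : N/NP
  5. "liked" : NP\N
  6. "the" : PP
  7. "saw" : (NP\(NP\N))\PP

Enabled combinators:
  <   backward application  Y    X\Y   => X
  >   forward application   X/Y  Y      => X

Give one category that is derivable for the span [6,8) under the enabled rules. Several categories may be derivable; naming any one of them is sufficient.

NP\(NP\N)

[0,8] S   >
  [0,3] S/(PP\S)   <
    [0,2] S   >
      [0,1] "on" : S/PP
      [1,2] "bone" : PP
    [2,3] "often" : (S/(PP\S))\S
  [3,8] PP\S   >
    [3,4] "park" : (PP\S)/N
    [4,8] N   >
      [4,5] "river" : N/NP
      [5,8] NP   <
        [5,6] "liked" : NP\N
        [6,8] NP\(NP\N)   <
          [6,7] "the" : PP
          [7,8] "saw" : (NP\(NP\N))\PP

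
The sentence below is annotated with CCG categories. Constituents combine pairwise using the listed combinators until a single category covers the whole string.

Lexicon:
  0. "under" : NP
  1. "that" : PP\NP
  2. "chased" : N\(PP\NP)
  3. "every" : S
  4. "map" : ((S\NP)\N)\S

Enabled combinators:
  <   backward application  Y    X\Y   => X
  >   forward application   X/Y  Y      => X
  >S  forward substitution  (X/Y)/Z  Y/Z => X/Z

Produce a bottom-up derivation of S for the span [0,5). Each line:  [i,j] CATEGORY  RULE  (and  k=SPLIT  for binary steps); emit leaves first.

[0,1] NP  lex  "under"
[1,2] PP\NP  lex  "that"
[2,3] N\(PP\NP)  lex  "chased"
[1,3] N  <  k=2
[3,4] S  lex  "every"
[4,5] ((S\NP)\N)\S  lex  "map"
[3,5] (S\NP)\N  <  k=4
[1,5] S\NP  <  k=3
[0,5] S  <  k=1

[0,5] S   <
  [0,1] "under" : NP
  [1,5] S\NP   <
    [1,3] N   <
      [1,2] "that" : PP\NP
      [2,3] "chased" : N\(PP\NP)
    [3,5] (S\NP)\N   <
      [3,4] "every" : S
      [4,5] "map" : ((S\NP)\N)\S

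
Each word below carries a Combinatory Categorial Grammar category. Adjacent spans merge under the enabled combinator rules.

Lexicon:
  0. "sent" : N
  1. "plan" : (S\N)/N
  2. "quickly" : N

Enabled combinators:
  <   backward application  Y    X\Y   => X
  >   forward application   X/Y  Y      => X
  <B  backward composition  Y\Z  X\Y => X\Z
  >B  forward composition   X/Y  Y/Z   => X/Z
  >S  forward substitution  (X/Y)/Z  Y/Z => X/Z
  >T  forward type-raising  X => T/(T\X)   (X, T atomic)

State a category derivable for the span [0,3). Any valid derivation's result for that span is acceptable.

S

[0,3] S   <
  [0,1] "sent" : N
  [1,3] S\N   >
    [1,2] "plan" : (S\N)/N
    [2,3] "quickly" : N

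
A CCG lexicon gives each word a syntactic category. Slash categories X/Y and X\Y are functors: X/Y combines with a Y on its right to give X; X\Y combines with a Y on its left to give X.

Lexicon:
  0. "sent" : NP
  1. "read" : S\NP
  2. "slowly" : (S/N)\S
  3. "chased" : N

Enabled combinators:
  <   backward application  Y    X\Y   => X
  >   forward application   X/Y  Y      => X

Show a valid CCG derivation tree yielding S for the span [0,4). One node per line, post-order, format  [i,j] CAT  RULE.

[0,1] NP  lex  "sent"
[1,2] S\NP  lex  "read"
[0,2] S  <  k=1
[2,3] (S/N)\S  lex  "slowly"
[0,3] S/N  <  k=2
[3,4] N  lex  "chased"
[0,4] S  >  k=3

[0,4] S   >
  [0,3] S/N   <
    [0,2] S   <
      [0,1] "sent" : NP
      [1,2] "read" : S\NP
    [2,3] "slowly" : (S/N)\S
  [3,4] "chased" : N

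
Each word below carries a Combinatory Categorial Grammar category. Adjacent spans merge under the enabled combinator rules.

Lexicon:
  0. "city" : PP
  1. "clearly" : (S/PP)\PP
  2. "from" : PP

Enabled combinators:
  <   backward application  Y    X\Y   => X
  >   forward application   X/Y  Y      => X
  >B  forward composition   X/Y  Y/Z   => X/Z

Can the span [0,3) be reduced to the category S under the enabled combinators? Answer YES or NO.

[0,3] S   >
  [0,2] S/PP   <
    [0,1] "city" : PP
    [1,2] "clearly" : (S/PP)\PP
  [2,3] "from" : PP

YES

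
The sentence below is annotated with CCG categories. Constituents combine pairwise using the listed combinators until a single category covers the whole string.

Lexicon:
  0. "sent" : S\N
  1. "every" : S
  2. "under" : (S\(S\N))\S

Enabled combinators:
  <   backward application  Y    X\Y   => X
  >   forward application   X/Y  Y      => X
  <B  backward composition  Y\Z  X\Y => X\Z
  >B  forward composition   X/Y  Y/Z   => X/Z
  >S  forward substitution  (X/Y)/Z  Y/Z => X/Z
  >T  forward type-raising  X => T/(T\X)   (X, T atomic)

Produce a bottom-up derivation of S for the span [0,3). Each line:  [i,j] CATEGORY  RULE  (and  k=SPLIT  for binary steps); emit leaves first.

[0,1] S\N  lex  "sent"
[1,2] S  lex  "every"
[2,3] (S\(S\N))\S  lex  "under"
[1,3] S\(S\N)  <  k=2
[0,3] S  <  k=1

[0,3] S   <
  [0,1] "sent" : S\N
  [1,3] S\(S\N)   <
    [1,2] "every" : S
    [2,3] "under" : (S\(S\N))\S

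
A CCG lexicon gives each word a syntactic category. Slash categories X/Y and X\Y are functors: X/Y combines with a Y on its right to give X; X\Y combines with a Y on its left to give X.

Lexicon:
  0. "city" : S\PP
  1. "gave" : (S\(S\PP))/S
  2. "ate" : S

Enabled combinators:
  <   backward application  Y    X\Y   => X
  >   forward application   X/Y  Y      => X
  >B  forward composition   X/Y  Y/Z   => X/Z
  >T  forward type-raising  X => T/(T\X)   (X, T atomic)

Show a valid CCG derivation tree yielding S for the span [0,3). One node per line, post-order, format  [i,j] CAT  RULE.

[0,3] S   <
  [0,1] "city" : S\PP
  [1,3] S\(S\PP)   >
    [1,2] "gave" : (S\(S\PP))/S
    [2,3] "ate" : S

[0,1] S\PP  lex  "city"
[1,2] (S\(S\PP))/S  lex  "gave"
[2,3] S  lex  "ate"
[1,3] S\(S\PP)  >  k=2
[0,3] S  <  k=1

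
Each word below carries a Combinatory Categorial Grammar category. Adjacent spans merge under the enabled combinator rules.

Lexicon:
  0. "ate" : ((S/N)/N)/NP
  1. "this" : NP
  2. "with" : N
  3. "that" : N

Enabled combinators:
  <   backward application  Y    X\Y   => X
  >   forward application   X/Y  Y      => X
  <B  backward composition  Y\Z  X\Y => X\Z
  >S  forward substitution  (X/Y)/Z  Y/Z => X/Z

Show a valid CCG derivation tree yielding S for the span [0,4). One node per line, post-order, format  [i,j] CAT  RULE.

[0,1] ((S/N)/N)/NP  lex  "ate"
[1,2] NP  lex  "this"
[0,2] (S/N)/N  >  k=1
[2,3] N  lex  "with"
[0,3] S/N  >  k=2
[3,4] N  lex  "that"
[0,4] S  >  k=3

[0,4] S   >
  [0,3] S/N   >
    [0,2] (S/N)/N   >
      [0,1] "ate" : ((S/N)/N)/NP
      [1,2] "this" : NP
    [2,3] "with" : N
  [3,4] "that" : N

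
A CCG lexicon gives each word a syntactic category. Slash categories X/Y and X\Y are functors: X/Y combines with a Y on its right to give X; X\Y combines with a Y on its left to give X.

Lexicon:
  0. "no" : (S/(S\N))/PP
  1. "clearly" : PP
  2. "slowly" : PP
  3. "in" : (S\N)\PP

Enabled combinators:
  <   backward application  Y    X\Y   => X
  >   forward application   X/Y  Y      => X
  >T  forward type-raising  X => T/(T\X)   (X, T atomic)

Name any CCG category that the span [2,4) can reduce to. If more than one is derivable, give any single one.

[0,4] S   >
  [0,2] S/(S\N)   >
    [0,1] "no" : (S/(S\N))/PP
    [1,2] "clearly" : PP
  [2,4] S\N   <
    [2,3] "slowly" : PP
    [3,4] "in" : (S\N)\PP

S\N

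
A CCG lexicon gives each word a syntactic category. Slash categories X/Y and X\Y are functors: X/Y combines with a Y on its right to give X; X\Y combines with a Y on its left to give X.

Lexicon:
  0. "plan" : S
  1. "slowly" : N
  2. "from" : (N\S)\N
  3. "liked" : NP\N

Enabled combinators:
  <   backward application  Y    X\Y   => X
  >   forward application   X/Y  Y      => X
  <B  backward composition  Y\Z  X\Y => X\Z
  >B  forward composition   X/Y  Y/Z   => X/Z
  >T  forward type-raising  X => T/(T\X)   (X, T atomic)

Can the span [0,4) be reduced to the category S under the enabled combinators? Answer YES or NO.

NO

S N (N\S)\N NP\N
CKY chart[0,4] = {N/(N\NP), NP, NP/(NP\NP), PP/(PP\NP), S/(S\NP)}; S ∉ chart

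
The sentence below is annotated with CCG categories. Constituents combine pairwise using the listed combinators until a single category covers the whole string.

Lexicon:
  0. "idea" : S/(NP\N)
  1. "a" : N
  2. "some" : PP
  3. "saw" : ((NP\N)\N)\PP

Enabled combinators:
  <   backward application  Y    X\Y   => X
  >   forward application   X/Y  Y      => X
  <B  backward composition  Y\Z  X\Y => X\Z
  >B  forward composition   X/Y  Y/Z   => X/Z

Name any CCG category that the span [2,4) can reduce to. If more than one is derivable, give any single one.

(NP\N)\N

[0,4] S   >
  [0,1] "idea" : S/(NP\N)
  [1,4] NP\N   <
    [1,2] "a" : N
    [2,4] (NP\N)\N   <
      [2,3] "some" : PP
      [3,4] "saw" : ((NP\N)\N)\PP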